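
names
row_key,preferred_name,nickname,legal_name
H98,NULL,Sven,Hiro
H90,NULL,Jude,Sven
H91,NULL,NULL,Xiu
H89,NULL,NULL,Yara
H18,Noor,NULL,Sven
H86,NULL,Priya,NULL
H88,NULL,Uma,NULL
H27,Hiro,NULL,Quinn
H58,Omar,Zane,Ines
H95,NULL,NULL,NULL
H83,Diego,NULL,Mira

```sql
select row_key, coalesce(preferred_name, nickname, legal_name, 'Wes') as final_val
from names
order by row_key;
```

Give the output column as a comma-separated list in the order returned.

row_key=H18: preferred_name=Noor → Noor
row_key=H27: preferred_name=Hiro → Hiro
row_key=H58: preferred_name=Omar → Omar
row_key=H83: preferred_name=Diego → Diego
row_key=H86: preferred_name=NULL, nickname=Priya → Priya
row_key=H88: preferred_name=NULL, nickname=Uma → Uma
row_key=H89: preferred_name=NULL, nickname=NULL, legal_name=Yara → Yara
row_key=H90: preferred_name=NULL, nickname=Jude → Jude
row_key=H91: preferred_name=NULL, nickname=NULL, legal_name=Xiu → Xiu
row_key=H95: preferred_name=NULL, nickname=NULL, legal_name=NULL, → literal Wes → Wes
row_key=H98: preferred_name=NULL, nickname=Sven → Sven

Noor, Hiro, Omar, Diego, Priya, Uma, Yara, Jude, Xiu, Wes, Sven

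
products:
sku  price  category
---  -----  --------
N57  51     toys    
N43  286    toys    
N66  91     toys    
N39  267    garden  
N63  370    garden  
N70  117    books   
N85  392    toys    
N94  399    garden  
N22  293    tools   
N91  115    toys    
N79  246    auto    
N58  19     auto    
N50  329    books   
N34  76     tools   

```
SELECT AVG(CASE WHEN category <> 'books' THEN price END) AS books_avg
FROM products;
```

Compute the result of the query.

217.0833333333

sku=N57: ✓ → 51
sku=N43: ✓ → 286
sku=N66: ✓ → 91
sku=N39: ✓ → 267
sku=N63: ✓ → 370
sku=N70: ✗
sku=N85: ✓ → 392
sku=N94: ✓ → 399
sku=N22: ✓ → 293
sku=N91: ✓ → 115
sku=N79: ✓ → 246
sku=N58: ✓ → 19
sku=N50: ✗
sku=N34: ✓ → 76
books_avg = (51 + 286 + 91 + 267 + 370 + 392 + 399 + 293 + 115 + 246 + 19 + 76) / 12 = 217.0833333333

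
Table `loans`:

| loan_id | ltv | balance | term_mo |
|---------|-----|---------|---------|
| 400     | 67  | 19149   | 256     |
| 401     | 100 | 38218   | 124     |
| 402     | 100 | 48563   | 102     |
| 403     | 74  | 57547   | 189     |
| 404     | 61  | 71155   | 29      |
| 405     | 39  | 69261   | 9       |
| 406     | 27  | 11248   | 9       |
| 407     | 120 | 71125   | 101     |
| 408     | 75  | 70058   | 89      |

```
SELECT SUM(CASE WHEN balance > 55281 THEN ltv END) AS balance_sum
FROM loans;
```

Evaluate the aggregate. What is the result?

loan_id=400: ✗
loan_id=401: ✗
loan_id=402: ✗
loan_id=403: ✓ → 74
loan_id=404: ✓ → 61
loan_id=405: ✓ → 39
loan_id=406: ✗
loan_id=407: ✓ → 120
loan_id=408: ✓ → 75
balance_sum = 74 + 61 + 39 + 120 + 75 = 369

369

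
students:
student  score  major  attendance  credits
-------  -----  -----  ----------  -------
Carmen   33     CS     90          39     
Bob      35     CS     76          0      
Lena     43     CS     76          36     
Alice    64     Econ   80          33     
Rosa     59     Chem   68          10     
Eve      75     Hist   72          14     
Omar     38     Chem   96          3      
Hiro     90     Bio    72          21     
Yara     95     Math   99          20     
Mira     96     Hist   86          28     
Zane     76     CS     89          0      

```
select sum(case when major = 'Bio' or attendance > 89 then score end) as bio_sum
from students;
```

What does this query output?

256

student=Carmen: ✓ → 33
student=Bob: ✗
student=Lena: ✗
student=Alice: ✗
student=Rosa: ✗
student=Eve: ✗
student=Omar: ✓ → 38
student=Hiro: ✓ → 90
student=Yara: ✓ → 95
student=Mira: ✗
student=Zane: ✗
bio_sum = 33 + 38 + 90 + 95 = 256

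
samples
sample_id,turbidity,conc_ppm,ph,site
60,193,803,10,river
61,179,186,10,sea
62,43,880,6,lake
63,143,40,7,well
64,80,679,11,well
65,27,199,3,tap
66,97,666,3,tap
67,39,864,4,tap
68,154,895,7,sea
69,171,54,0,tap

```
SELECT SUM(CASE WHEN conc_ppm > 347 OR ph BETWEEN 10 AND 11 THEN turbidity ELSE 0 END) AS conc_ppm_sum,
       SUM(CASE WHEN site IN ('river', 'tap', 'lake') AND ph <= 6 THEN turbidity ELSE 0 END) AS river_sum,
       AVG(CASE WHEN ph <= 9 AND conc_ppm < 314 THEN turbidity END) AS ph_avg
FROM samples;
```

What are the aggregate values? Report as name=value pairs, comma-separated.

conc_ppm_sum=785, river_sum=377, ph_avg=113.6666666667

[conc_ppm_sum: conc_ppm > 347 OR ph BETWEEN 10 AND 11]
sample_id=60: ✓ → 193
sample_id=61: ✓ → 179
sample_id=62: ✓ → 43
sample_id=63: ✗
sample_id=64: ✓ → 80
sample_id=65: ✗
sample_id=66: ✓ → 97
sample_id=67: ✓ → 39
sample_id=68: ✓ → 154
sample_id=69: ✗
conc_ppm_sum = 193 + 179 + 43 + 80 + 97 + 39 + 154 = 785
—
[river_sum: site IN ('river', 'tap', 'lake') AND ph <= 6]
sample_id=60: ✗
sample_id=61: ✗
sample_id=62: ✓ → 43
sample_id=63: ✗
sample_id=64: ✗
sample_id=65: ✓ → 27
sample_id=66: ✓ → 97
sample_id=67: ✓ → 39
sample_id=68: ✗
sample_id=69: ✓ → 171
river_sum = 43 + 27 + 97 + 39 + 171 = 377
—
[ph_avg: ph <= 9 AND conc_ppm < 314]
sample_id=60: ✗
sample_id=61: ✗
sample_id=62: ✗
sample_id=63: ✓ → 143
sample_id=64: ✗
sample_id=65: ✓ → 27
sample_id=66: ✗
sample_id=67: ✗
sample_id=68: ✗
sample_id=69: ✓ → 171
ph_avg = (143 + 27 + 171) / 3 = 113.6666666667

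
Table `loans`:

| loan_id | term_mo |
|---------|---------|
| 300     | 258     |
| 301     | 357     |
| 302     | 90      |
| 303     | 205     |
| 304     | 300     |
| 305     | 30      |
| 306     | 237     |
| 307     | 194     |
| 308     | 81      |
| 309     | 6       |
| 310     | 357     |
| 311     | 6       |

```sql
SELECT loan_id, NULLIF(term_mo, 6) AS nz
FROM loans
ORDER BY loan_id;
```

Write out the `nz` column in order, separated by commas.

loan_id=300: term_mo=258 vs 6: differ → 258
loan_id=301: term_mo=357 vs 6: differ → 357
loan_id=302: term_mo=90 vs 6: differ → 90
loan_id=303: term_mo=205 vs 6: differ → 205
loan_id=304: term_mo=300 vs 6: differ → 300
loan_id=305: term_mo=30 vs 6: differ → 30
loan_id=306: term_mo=237 vs 6: differ → 237
loan_id=307: term_mo=194 vs 6: differ → 194
loan_id=308: term_mo=81 vs 6: differ → 81
loan_id=309: term_mo=6 vs 6: equal → NULL
loan_id=310: term_mo=357 vs 6: differ → 357
loan_id=311: term_mo=6 vs 6: equal → NULL

258, 357, 90, 205, 300, 30, 237, 194, 81, NULL, 357, NULL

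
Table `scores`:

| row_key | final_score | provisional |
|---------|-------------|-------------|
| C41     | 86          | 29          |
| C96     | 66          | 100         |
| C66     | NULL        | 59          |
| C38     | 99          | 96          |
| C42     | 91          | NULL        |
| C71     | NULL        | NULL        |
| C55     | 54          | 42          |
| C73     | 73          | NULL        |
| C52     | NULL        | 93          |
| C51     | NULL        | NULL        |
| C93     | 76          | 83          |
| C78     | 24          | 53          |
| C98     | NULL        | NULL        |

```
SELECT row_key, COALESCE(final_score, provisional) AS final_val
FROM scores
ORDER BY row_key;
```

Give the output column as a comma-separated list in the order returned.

99, 86, 91, NULL, 93, 54, 59, NULL, 73, 24, 76, 66, NULL

row_key=C38: final_score=99 → 99
row_key=C41: final_score=86 → 86
row_key=C42: final_score=91 → 91
row_key=C51: final_score=NULL, provisional=NULL (all NULL) → NULL
row_key=C52: final_score=NULL, provisional=93 → 93
row_key=C55: final_score=54 → 54
row_key=C66: final_score=NULL, provisional=59 → 59
row_key=C71: final_score=NULL, provisional=NULL (all NULL) → NULL
row_key=C73: final_score=73 → 73
row_key=C78: final_score=24 → 24
row_key=C93: final_score=76 → 76
row_key=C96: final_score=66 → 66
row_key=C98: final_score=NULL, provisional=NULL (all NULL) → NULL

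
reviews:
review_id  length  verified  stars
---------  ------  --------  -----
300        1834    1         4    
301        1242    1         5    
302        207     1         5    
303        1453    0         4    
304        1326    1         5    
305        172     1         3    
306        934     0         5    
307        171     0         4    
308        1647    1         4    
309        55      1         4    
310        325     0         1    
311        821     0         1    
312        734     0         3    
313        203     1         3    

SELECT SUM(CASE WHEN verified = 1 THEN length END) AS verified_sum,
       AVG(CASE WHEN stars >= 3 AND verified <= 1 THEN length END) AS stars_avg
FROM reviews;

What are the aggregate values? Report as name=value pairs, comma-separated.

[verified_sum: verified = 1]
review_id=300: ✓ → 1834
review_id=301: ✓ → 1242
review_id=302: ✓ → 207
review_id=303: ✗
review_id=304: ✓ → 1326
review_id=305: ✓ → 172
review_id=306: ✗
review_id=307: ✗
review_id=308: ✓ → 1647
review_id=309: ✓ → 55
review_id=310: ✗
review_id=311: ✗
review_id=312: ✗
review_id=313: ✓ → 203
verified_sum = 1834 + 1242 + 207 + 1326 + 172 + 1647 + 55 + 203 = 6686
—
[stars_avg: stars >= 3 AND verified <= 1]
review_id=300: ✓ → 1834
review_id=301: ✓ → 1242
review_id=302: ✓ → 207
review_id=303: ✓ → 1453
review_id=304: ✓ → 1326
review_id=305: ✓ → 172
review_id=306: ✓ → 934
review_id=307: ✓ → 171
review_id=308: ✓ → 1647
review_id=309: ✓ → 55
review_id=310: ✗
review_id=311: ✗
review_id=312: ✓ → 734
review_id=313: ✓ → 203
stars_avg = (1834 + 1242 + 207 + 1453 + 1326 + 172 + 934 + 171 + 1647 + 55 + 734 + 203) / 12 = 831.5

verified_sum=6686, stars_avg=831.5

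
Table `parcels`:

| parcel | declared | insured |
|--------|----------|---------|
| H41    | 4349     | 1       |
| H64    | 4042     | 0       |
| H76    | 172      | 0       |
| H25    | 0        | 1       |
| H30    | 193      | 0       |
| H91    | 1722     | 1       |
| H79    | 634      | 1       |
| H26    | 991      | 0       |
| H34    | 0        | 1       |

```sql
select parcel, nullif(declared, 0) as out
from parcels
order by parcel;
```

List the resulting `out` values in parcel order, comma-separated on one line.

NULL, 991, 193, NULL, 4349, 4042, 172, 634, 1722

parcel=H25: declared=0 vs 0: equal → NULL
parcel=H26: declared=991 vs 0: differ → 991
parcel=H30: declared=193 vs 0: differ → 193
parcel=H34: declared=0 vs 0: equal → NULL
parcel=H41: declared=4349 vs 0: differ → 4349
parcel=H64: declared=4042 vs 0: differ → 4042
parcel=H76: declared=172 vs 0: differ → 172
parcel=H79: declared=634 vs 0: differ → 634
parcel=H91: declared=1722 vs 0: differ → 1722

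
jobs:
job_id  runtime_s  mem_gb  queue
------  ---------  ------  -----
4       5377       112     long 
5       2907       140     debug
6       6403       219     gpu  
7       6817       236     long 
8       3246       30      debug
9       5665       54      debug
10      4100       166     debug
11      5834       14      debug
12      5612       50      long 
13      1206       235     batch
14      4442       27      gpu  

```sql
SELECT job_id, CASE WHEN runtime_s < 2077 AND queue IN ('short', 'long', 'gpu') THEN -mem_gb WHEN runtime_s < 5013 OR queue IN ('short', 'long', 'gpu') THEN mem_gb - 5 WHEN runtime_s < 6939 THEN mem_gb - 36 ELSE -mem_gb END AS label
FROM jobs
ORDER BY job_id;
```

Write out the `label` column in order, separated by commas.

job_id=4: runtime_s < 5013 OR queue IN ('short', 'long', 'gpu') → 107
job_id=5: runtime_s < 5013 OR queue IN ('short', 'long', 'gpu') → 135
job_id=6: runtime_s < 5013 OR queue IN ('short', 'long', 'gpu') → 214
job_id=7: runtime_s < 5013 OR queue IN ('short', 'long', 'gpu') → 231
job_id=8: runtime_s < 5013 OR queue IN ('short', 'long', 'gpu') → 25
job_id=9: runtime_s < 6939 → 18
job_id=10: runtime_s < 5013 OR queue IN ('short', 'long', 'gpu') → 161
job_id=11: runtime_s < 6939 → -22
job_id=12: runtime_s < 5013 OR queue IN ('short', 'long', 'gpu') → 45
job_id=13: runtime_s < 5013 OR queue IN ('short', 'long', 'gpu') → 230
job_id=14: runtime_s < 5013 OR queue IN ('short', 'long', 'gpu') → 22

107, 135, 214, 231, 25, 18, 161, -22, 45, 230, 22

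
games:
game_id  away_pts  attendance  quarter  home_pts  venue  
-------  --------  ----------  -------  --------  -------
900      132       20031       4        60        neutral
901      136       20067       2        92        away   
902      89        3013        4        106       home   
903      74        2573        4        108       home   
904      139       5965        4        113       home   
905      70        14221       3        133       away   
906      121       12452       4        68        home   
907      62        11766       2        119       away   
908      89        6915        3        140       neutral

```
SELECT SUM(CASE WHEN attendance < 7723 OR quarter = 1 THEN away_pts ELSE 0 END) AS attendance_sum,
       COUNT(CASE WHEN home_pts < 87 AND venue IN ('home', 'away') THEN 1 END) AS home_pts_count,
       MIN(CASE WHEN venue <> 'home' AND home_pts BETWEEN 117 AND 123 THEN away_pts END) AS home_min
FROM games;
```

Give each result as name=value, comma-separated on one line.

[attendance_sum: attendance < 7723 OR quarter = 1]
game_id=900: ✗
game_id=901: ✗
game_id=902: ✓ → 89
game_id=903: ✓ → 74
game_id=904: ✓ → 139
game_id=905: ✗
game_id=906: ✗
game_id=907: ✗
game_id=908: ✓ → 89
attendance_sum = 89 + 74 + 139 + 89 = 391
—
[home_pts_count: home_pts < 87 AND venue IN ('home', 'away')]
game_id=900: ✗
game_id=901: ✗
game_id=902: ✗
game_id=903: ✗
game_id=904: ✗
game_id=905: ✗
game_id=906: ✓ → 1
game_id=907: ✗
game_id=908: ✗
home_pts_count = COUNT(1) = 1
—
[home_min: venue <> 'home' AND home_pts BETWEEN 117 AND 123]
game_id=900: ✗
game_id=901: ✗
game_id=902: ✗
game_id=903: ✗
game_id=904: ✗
game_id=905: ✗
game_id=906: ✗
game_id=907: ✓ → 62
game_id=908: ✗
home_min = MIN(62) = 62

attendance_sum=391, home_pts_count=1, home_min=62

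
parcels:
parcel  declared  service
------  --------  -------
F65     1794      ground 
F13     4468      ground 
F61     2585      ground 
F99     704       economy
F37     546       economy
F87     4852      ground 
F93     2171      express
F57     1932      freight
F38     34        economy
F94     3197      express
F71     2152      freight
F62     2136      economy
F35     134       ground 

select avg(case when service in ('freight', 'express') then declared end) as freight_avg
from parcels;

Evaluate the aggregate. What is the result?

2363

parcel=F65: ✗
parcel=F13: ✗
parcel=F61: ✗
parcel=F99: ✗
parcel=F37: ✗
parcel=F87: ✗
parcel=F93: ✓ → 2171
parcel=F57: ✓ → 1932
parcel=F38: ✗
parcel=F94: ✓ → 3197
parcel=F71: ✓ → 2152
parcel=F62: ✗
parcel=F35: ✗
freight_avg = (2171 + 1932 + 3197 + 2152) / 4 = 2363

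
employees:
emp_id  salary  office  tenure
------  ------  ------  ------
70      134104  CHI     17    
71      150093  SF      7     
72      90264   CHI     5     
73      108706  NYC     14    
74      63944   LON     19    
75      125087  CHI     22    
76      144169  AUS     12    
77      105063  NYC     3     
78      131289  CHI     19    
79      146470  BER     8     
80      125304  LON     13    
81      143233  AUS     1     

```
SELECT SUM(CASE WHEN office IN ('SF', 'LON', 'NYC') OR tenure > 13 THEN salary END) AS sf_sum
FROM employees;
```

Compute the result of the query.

emp_id=70: ✓ → 134104
emp_id=71: ✓ → 150093
emp_id=72: ✗
emp_id=73: ✓ → 108706
emp_id=74: ✓ → 63944
emp_id=75: ✓ → 125087
emp_id=76: ✗
emp_id=77: ✓ → 105063
emp_id=78: ✓ → 131289
emp_id=79: ✗
emp_id=80: ✓ → 125304
emp_id=81: ✗
sf_sum = 134104 + 150093 + 108706 + 63944 + 125087 + 105063 + 131289 + 125304 = 943590

943590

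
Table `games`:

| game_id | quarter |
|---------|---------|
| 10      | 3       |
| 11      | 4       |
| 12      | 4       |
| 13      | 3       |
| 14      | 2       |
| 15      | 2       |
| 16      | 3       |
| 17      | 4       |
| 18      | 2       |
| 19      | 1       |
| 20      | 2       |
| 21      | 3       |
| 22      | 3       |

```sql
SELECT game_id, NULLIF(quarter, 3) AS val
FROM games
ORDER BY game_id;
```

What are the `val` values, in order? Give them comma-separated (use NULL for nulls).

NULL, 4, 4, NULL, 2, 2, NULL, 4, 2, 1, 2, NULL, NULL

game_id=10: quarter=3 vs 3: equal → NULL
game_id=11: quarter=4 vs 3: differ → 4
game_id=12: quarter=4 vs 3: differ → 4
game_id=13: quarter=3 vs 3: equal → NULL
game_id=14: quarter=2 vs 3: differ → 2
game_id=15: quarter=2 vs 3: differ → 2
game_id=16: quarter=3 vs 3: equal → NULL
game_id=17: quarter=4 vs 3: differ → 4
game_id=18: quarter=2 vs 3: differ → 2
game_id=19: quarter=1 vs 3: differ → 1
game_id=20: quarter=2 vs 3: differ → 2
game_id=21: quarter=3 vs 3: equal → NULL
game_id=22: quarter=3 vs 3: equal → NULL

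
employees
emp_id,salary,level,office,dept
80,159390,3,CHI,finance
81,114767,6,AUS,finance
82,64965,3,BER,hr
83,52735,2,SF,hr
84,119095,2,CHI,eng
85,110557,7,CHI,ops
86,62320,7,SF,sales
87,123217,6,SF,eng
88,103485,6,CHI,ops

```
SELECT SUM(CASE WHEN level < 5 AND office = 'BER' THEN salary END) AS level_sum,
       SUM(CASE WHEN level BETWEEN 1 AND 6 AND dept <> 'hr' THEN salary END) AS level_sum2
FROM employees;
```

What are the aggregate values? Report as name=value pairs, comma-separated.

[level_sum: level < 5 AND office = 'BER']
emp_id=80: ✗
emp_id=81: ✗
emp_id=82: ✓ → 64965
emp_id=83: ✗
emp_id=84: ✗
emp_id=85: ✗
emp_id=86: ✗
emp_id=87: ✗
emp_id=88: ✗
level_sum = 64965
—
[level_sum2: level BETWEEN 1 AND 6 AND dept <> 'hr']
emp_id=80: ✓ → 159390
emp_id=81: ✓ → 114767
emp_id=82: ✗
emp_id=83: ✗
emp_id=84: ✓ → 119095
emp_id=85: ✗
emp_id=86: ✗
emp_id=87: ✓ → 123217
emp_id=88: ✓ → 103485
level_sum2 = 159390 + 114767 + 119095 + 123217 + 103485 = 619954

level_sum=64965, level_sum2=619954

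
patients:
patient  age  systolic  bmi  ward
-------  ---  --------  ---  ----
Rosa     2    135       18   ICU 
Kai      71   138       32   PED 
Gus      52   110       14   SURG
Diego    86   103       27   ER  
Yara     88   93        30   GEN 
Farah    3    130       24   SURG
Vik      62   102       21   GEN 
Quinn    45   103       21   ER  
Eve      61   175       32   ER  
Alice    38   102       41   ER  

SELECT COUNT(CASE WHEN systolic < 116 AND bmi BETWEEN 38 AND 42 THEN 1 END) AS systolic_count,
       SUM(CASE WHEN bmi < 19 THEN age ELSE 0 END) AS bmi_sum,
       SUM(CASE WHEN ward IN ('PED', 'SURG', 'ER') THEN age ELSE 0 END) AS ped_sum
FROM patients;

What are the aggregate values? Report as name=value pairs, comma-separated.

[systolic_count: systolic < 116 AND bmi BETWEEN 38 AND 42]
patient=Rosa: ✗
patient=Kai: ✗
patient=Gus: ✗
patient=Diego: ✗
patient=Yara: ✗
patient=Farah: ✗
patient=Vik: ✗
patient=Quinn: ✗
patient=Eve: ✗
patient=Alice: ✓ → 1
systolic_count = COUNT(1) = 1
—
[bmi_sum: bmi < 19]
patient=Rosa: ✓ → 2
patient=Kai: ✗
patient=Gus: ✓ → 52
patient=Diego: ✗
patient=Yara: ✗
patient=Farah: ✗
patient=Vik: ✗
patient=Quinn: ✗
patient=Eve: ✗
patient=Alice: ✗
bmi_sum = 2 + 52 = 54
—
[ped_sum: ward IN ('PED', 'SURG', 'ER')]
patient=Rosa: ✗
patient=Kai: ✓ → 71
patient=Gus: ✓ → 52
patient=Diego: ✓ → 86
patient=Yara: ✗
patient=Farah: ✓ → 3
patient=Vik: ✗
patient=Quinn: ✓ → 45
patient=Eve: ✓ → 61
patient=Alice: ✓ → 38
ped_sum = 71 + 52 + 86 + 3 + 45 + 61 + 38 = 356

systolic_count=1, bmi_sum=54, ped_sum=356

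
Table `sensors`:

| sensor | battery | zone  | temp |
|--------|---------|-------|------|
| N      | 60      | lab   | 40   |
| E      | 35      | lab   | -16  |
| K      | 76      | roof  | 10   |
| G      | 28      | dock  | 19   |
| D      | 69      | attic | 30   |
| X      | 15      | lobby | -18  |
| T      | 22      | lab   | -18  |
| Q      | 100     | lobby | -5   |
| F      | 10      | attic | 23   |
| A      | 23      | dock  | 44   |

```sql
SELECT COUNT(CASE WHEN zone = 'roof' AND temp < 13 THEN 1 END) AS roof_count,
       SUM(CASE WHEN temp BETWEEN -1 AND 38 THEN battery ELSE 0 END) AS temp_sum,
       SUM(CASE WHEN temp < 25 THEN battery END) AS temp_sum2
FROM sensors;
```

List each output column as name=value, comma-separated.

[roof_count: zone = 'roof' AND temp < 13]
sensor=N: ✗
sensor=E: ✗
sensor=K: ✓ → 1
sensor=G: ✗
sensor=D: ✗
sensor=X: ✗
sensor=T: ✗
sensor=Q: ✗
sensor=F: ✗
sensor=A: ✗
roof_count = COUNT(1) = 1
—
[temp_sum: temp BETWEEN -1 AND 38]
sensor=N: ✗
sensor=E: ✗
sensor=K: ✓ → 76
sensor=G: ✓ → 28
sensor=D: ✓ → 69
sensor=X: ✗
sensor=T: ✗
sensor=Q: ✗
sensor=F: ✓ → 10
sensor=A: ✗
temp_sum = 76 + 28 + 69 + 10 = 183
—
[temp_sum2: temp < 25]
sensor=N: ✗
sensor=E: ✓ → 35
sensor=K: ✓ → 76
sensor=G: ✓ → 28
sensor=D: ✗
sensor=X: ✓ → 15
sensor=T: ✓ → 22
sensor=Q: ✓ → 100
sensor=F: ✓ → 10
sensor=A: ✗
temp_sum2 = 35 + 76 + 28 + 15 + 22 + 100 + 10 = 286

roof_count=1, temp_sum=183, temp_sum2=286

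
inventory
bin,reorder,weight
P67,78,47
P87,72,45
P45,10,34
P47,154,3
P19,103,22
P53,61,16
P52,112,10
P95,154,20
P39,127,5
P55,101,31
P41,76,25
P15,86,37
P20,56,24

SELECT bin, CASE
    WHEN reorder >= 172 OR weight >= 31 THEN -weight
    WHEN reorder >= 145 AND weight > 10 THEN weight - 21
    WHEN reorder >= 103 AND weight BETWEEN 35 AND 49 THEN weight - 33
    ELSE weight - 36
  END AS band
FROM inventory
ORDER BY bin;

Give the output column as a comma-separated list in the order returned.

-37, -14, -12, -31, -11, -34, -33, -26, -20, -31, -47, -45, -1

bin=P15: reorder >= 172 OR weight >= 31 → -37
bin=P19: ELSE → -14
bin=P20: ELSE → -12
bin=P39: ELSE → -31
bin=P41: ELSE → -11
bin=P45: reorder >= 172 OR weight >= 31 → -34
bin=P47: ELSE → -33
bin=P52: ELSE → -26
bin=P53: ELSE → -20
bin=P55: reorder >= 172 OR weight >= 31 → -31
bin=P67: reorder >= 172 OR weight >= 31 → -47
bin=P87: reorder >= 172 OR weight >= 31 → -45
bin=P95: reorder >= 145 AND weight > 10 → -1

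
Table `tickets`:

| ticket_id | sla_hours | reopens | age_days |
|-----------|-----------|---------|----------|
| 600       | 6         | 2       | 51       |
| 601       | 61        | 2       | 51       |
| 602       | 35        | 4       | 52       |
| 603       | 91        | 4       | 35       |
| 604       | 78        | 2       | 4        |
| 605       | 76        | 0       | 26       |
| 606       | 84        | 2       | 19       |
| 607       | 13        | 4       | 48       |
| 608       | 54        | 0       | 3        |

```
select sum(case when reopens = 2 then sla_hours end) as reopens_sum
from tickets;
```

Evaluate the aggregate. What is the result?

ticket_id=600: ✓ → 6
ticket_id=601: ✓ → 61
ticket_id=602: ✗
ticket_id=603: ✗
ticket_id=604: ✓ → 78
ticket_id=605: ✗
ticket_id=606: ✓ → 84
ticket_id=607: ✗
ticket_id=608: ✗
reopens_sum = 6 + 61 + 78 + 84 = 229

229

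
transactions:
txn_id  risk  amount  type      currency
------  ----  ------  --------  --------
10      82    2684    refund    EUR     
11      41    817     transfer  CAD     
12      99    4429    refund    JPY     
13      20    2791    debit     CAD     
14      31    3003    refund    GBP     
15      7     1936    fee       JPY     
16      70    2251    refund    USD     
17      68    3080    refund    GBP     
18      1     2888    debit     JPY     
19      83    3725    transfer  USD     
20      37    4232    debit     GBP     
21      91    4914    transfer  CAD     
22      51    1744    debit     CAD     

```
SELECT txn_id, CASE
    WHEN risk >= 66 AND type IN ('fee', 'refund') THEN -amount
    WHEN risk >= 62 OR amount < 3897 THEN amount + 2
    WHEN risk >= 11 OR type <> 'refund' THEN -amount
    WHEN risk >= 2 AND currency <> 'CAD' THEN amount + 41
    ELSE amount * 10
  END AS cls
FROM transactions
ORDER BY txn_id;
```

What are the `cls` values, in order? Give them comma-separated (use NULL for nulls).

txn_id=10: risk >= 66 AND type IN ('fee', 'refund') → -2684
txn_id=11: risk >= 62 OR amount < 3897 → 819
txn_id=12: risk >= 66 AND type IN ('fee', 'refund') → -4429
txn_id=13: risk >= 62 OR amount < 3897 → 2793
txn_id=14: risk >= 62 OR amount < 3897 → 3005
txn_id=15: risk >= 62 OR amount < 3897 → 1938
txn_id=16: risk >= 66 AND type IN ('fee', 'refund') → -2251
txn_id=17: risk >= 66 AND type IN ('fee', 'refund') → -3080
txn_id=18: risk >= 62 OR amount < 3897 → 2890
txn_id=19: risk >= 62 OR amount < 3897 → 3727
txn_id=20: risk >= 11 OR type <> 'refund' → -4232
txn_id=21: risk >= 62 OR amount < 3897 → 4916
txn_id=22: risk >= 62 OR amount < 3897 → 1746

-2684, 819, -4429, 2793, 3005, 1938, -2251, -3080, 2890, 3727, -4232, 4916, 1746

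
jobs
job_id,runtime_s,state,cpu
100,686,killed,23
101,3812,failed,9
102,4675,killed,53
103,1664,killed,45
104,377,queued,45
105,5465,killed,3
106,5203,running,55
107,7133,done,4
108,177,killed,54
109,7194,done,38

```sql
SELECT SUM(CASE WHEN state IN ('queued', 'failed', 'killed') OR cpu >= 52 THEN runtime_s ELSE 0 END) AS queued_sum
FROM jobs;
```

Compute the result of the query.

22059

job_id=100: ✓ → 686
job_id=101: ✓ → 3812
job_id=102: ✓ → 4675
job_id=103: ✓ → 1664
job_id=104: ✓ → 377
job_id=105: ✓ → 5465
job_id=106: ✓ → 5203
job_id=107: ✗
job_id=108: ✓ → 177
job_id=109: ✗
queued_sum = 686 + 3812 + 4675 + 1664 + 377 + 5465 + 5203 + 177 = 22059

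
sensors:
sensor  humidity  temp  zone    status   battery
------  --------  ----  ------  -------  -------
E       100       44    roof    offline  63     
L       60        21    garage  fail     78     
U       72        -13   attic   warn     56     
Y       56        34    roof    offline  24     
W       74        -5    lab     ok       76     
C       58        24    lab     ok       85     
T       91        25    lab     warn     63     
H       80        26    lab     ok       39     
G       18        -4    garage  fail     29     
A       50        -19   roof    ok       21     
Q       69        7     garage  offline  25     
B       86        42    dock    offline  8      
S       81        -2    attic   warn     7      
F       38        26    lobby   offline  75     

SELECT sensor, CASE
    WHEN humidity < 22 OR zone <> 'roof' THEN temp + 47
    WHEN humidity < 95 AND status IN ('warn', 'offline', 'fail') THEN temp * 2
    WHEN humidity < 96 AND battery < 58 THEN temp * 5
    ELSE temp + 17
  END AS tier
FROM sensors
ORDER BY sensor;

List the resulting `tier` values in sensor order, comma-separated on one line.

-95, 89, 71, 61, 73, 43, 73, 68, 54, 45, 72, 34, 42, 68

sensor=A: humidity < 96 AND battery < 58 → -95
sensor=B: humidity < 22 OR zone <> 'roof' → 89
sensor=C: humidity < 22 OR zone <> 'roof' → 71
sensor=E: ELSE → 61
sensor=F: humidity < 22 OR zone <> 'roof' → 73
sensor=G: humidity < 22 OR zone <> 'roof' → 43
sensor=H: humidity < 22 OR zone <> 'roof' → 73
sensor=L: humidity < 22 OR zone <> 'roof' → 68
sensor=Q: humidity < 22 OR zone <> 'roof' → 54
sensor=S: humidity < 22 OR zone <> 'roof' → 45
sensor=T: humidity < 22 OR zone <> 'roof' → 72
sensor=U: humidity < 22 OR zone <> 'roof' → 34
sensor=W: humidity < 22 OR zone <> 'roof' → 42
sensor=Y: humidity < 95 AND status IN ('warn', 'offline', 'fail') → 68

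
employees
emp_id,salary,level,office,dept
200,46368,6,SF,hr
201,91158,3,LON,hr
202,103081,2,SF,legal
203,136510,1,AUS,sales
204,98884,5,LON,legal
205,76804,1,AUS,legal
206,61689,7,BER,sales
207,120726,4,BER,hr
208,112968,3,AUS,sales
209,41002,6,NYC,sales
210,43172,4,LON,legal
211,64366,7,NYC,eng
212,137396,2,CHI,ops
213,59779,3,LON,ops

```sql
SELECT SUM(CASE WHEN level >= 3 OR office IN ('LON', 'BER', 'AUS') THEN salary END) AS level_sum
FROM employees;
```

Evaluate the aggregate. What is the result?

emp_id=200: ✓ → 46368
emp_id=201: ✓ → 91158
emp_id=202: ✗
emp_id=203: ✓ → 136510
emp_id=204: ✓ → 98884
emp_id=205: ✓ → 76804
emp_id=206: ✓ → 61689
emp_id=207: ✓ → 120726
emp_id=208: ✓ → 112968
emp_id=209: ✓ → 41002
emp_id=210: ✓ → 43172
emp_id=211: ✓ → 64366
emp_id=212: ✗
emp_id=213: ✓ → 59779
level_sum = 46368 + 91158 + 136510 + 98884 + 76804 + 61689 + 120726 + 112968 + 41002 + 43172 + 64366 + 59779 = 953426

953426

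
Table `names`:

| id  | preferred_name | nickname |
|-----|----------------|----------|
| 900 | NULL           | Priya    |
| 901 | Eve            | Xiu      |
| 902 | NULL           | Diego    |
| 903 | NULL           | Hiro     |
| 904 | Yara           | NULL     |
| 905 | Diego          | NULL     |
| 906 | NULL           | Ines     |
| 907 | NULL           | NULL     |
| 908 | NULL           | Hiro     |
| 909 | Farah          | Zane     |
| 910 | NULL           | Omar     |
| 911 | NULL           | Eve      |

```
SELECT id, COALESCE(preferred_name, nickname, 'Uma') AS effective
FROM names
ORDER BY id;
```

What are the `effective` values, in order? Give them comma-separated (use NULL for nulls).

id=900: preferred_name=NULL, nickname=Priya → Priya
id=901: preferred_name=Eve → Eve
id=902: preferred_name=NULL, nickname=Diego → Diego
id=903: preferred_name=NULL, nickname=Hiro → Hiro
id=904: preferred_name=Yara → Yara
id=905: preferred_name=Diego → Diego
id=906: preferred_name=NULL, nickname=Ines → Ines
id=907: preferred_name=NULL, nickname=NULL, → literal Uma → Uma
id=908: preferred_name=NULL, nickname=Hiro → Hiro
id=909: preferred_name=Farah → Farah
id=910: preferred_name=NULL, nickname=Omar → Omar
id=911: preferred_name=NULL, nickname=Eve → Eve

Priya, Eve, Diego, Hiro, Yara, Diego, Ines, Uma, Hiro, Farah, Omar, Eve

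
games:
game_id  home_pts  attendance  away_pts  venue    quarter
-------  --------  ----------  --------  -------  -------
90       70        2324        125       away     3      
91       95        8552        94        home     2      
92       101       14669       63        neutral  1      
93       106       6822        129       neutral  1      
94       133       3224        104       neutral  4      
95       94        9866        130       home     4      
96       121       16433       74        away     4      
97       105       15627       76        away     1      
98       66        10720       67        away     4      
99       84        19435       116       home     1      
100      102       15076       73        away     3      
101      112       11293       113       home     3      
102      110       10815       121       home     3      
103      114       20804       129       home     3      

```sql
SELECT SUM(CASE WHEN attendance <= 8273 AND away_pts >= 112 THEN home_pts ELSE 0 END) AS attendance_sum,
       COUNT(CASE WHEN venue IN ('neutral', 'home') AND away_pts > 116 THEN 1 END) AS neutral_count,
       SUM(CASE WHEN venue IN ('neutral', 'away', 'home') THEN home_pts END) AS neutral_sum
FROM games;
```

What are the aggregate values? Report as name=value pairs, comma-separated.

attendance_sum=176, neutral_count=4, neutral_sum=1413

[attendance_sum: attendance <= 8273 AND away_pts >= 112]
game_id=90: ✓ → 70
game_id=91: ✗
game_id=92: ✗
game_id=93: ✓ → 106
game_id=94: ✗
game_id=95: ✗
game_id=96: ✗
game_id=97: ✗
game_id=98: ✗
game_id=99: ✗
game_id=100: ✗
game_id=101: ✗
game_id=102: ✗
game_id=103: ✗
attendance_sum = 70 + 106 = 176
—
[neutral_count: venue IN ('neutral', 'home') AND away_pts > 116]
game_id=90: ✗
game_id=91: ✗
game_id=92: ✗
game_id=93: ✓ → 1
game_id=94: ✗
game_id=95: ✓ → 1
game_id=96: ✗
game_id=97: ✗
game_id=98: ✗
game_id=99: ✗
game_id=100: ✗
game_id=101: ✗
game_id=102: ✓ → 1
game_id=103: ✓ → 1
neutral_count = COUNT(1, 1, 1, 1) = 4
—
[neutral_sum: venue IN ('neutral', 'away', 'home')]
game_id=90: ✓ → 70
game_id=91: ✓ → 95
game_id=92: ✓ → 101
game_id=93: ✓ → 106
game_id=94: ✓ → 133
game_id=95: ✓ → 94
game_id=96: ✓ → 121
game_id=97: ✓ → 105
game_id=98: ✓ → 66
game_id=99: ✓ → 84
game_id=100: ✓ → 102
game_id=101: ✓ → 112
game_id=102: ✓ → 110
game_id=103: ✓ → 114
neutral_sum = 70 + 95 + 101 + 106 + 133 + 94 + 121 + 105 + 66 + 84 + 102 + 112 + 110 + 114 = 1413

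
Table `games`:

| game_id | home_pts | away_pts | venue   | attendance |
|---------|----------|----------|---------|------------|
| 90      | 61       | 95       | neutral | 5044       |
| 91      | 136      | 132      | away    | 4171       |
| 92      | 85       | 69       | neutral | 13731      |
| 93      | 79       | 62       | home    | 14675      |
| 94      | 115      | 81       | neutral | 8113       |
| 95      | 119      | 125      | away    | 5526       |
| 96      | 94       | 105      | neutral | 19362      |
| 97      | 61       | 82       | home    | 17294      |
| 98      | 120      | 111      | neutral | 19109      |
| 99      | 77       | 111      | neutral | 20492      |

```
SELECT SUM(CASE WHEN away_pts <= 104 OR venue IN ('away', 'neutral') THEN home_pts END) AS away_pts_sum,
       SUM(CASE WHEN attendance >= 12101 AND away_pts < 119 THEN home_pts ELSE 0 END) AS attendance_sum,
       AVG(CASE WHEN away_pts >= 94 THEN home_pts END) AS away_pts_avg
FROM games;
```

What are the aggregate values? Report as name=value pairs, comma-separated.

[away_pts_sum: away_pts <= 104 OR venue IN ('away', 'neutral')]
game_id=90: ✓ → 61
game_id=91: ✓ → 136
game_id=92: ✓ → 85
game_id=93: ✓ → 79
game_id=94: ✓ → 115
game_id=95: ✓ → 119
game_id=96: ✓ → 94
game_id=97: ✓ → 61
game_id=98: ✓ → 120
game_id=99: ✓ → 77
away_pts_sum = 61 + 136 + 85 + 79 + 115 + 119 + 94 + 61 + 120 + 77 = 947
—
[attendance_sum: attendance >= 12101 AND away_pts < 119]
game_id=90: ✗
game_id=91: ✗
game_id=92: ✓ → 85
game_id=93: ✓ → 79
game_id=94: ✗
game_id=95: ✗
game_id=96: ✓ → 94
game_id=97: ✓ → 61
game_id=98: ✓ → 120
game_id=99: ✓ → 77
attendance_sum = 85 + 79 + 94 + 61 + 120 + 77 = 516
—
[away_pts_avg: away_pts >= 94]
game_id=90: ✓ → 61
game_id=91: ✓ → 136
game_id=92: ✗
game_id=93: ✗
game_id=94: ✗
game_id=95: ✓ → 119
game_id=96: ✓ → 94
game_id=97: ✗
game_id=98: ✓ → 120
game_id=99: ✓ → 77
away_pts_avg = (61 + 136 + 119 + 94 + 120 + 77) / 6 = 101.1666666667

away_pts_sum=947, attendance_sum=516, away_pts_avg=101.1666666667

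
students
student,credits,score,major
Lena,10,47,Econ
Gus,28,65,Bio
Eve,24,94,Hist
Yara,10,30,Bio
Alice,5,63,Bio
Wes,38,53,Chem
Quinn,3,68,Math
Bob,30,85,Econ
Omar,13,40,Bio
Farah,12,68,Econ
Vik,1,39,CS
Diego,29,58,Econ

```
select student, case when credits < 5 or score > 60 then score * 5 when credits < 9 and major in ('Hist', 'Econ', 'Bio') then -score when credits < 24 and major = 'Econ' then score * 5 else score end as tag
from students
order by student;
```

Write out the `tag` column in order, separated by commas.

315, 425, 58, 470, 340, 325, 235, 40, 340, 195, 53, 30

student=Alice: credits < 5 or score > 60 → 315
student=Bob: credits < 5 or score > 60 → 425
student=Diego: ELSE → 58
student=Eve: credits < 5 or score > 60 → 470
student=Farah: credits < 5 or score > 60 → 340
student=Gus: credits < 5 or score > 60 → 325
student=Lena: credits < 24 and major = 'Econ' → 235
student=Omar: ELSE → 40
student=Quinn: credits < 5 or score > 60 → 340
student=Vik: credits < 5 or score > 60 → 195
student=Wes: ELSE → 53
student=Yara: ELSE → 30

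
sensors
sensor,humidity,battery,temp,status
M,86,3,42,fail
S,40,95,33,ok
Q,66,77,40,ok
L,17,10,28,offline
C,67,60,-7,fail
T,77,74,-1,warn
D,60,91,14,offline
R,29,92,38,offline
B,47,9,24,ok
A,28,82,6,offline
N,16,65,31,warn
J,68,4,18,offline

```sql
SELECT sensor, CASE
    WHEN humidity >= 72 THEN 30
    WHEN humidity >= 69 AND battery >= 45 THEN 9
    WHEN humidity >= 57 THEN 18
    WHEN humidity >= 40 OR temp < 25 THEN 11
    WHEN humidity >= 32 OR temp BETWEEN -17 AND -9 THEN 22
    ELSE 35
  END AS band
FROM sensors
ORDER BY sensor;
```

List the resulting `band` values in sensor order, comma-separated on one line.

sensor=A: humidity >= 40 OR temp < 25 → 11
sensor=B: humidity >= 40 OR temp < 25 → 11
sensor=C: humidity >= 57 → 18
sensor=D: humidity >= 57 → 18
sensor=J: humidity >= 57 → 18
sensor=L: ELSE → 35
sensor=M: humidity >= 72 → 30
sensor=N: ELSE → 35
sensor=Q: humidity >= 57 → 18
sensor=R: ELSE → 35
sensor=S: humidity >= 40 OR temp < 25 → 11
sensor=T: humidity >= 72 → 30

11, 11, 18, 18, 18, 35, 30, 35, 18, 35, 11, 30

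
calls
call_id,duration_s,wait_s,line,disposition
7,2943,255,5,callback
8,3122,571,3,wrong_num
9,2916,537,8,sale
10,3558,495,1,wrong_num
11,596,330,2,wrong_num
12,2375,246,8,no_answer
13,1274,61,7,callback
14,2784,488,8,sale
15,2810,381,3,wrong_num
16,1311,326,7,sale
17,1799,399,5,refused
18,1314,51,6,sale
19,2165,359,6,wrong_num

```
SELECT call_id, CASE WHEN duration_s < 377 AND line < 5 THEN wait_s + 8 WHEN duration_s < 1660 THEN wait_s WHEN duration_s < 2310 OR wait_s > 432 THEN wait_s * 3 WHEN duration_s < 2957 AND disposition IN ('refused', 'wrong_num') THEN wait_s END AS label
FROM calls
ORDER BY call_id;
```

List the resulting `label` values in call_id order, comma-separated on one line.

call_id=7: (no match → NULL) → NULL
call_id=8: duration_s < 2310 OR wait_s > 432 → 1713
call_id=9: duration_s < 2310 OR wait_s > 432 → 1611
call_id=10: duration_s < 2310 OR wait_s > 432 → 1485
call_id=11: duration_s < 1660 → 330
call_id=12: (no match → NULL) → NULL
call_id=13: duration_s < 1660 → 61
call_id=14: duration_s < 2310 OR wait_s > 432 → 1464
call_id=15: duration_s < 2957 AND disposition IN ('refused', 'wrong_num') → 381
call_id=16: duration_s < 1660 → 326
call_id=17: duration_s < 2310 OR wait_s > 432 → 1197
call_id=18: duration_s < 1660 → 51
call_id=19: duration_s < 2310 OR wait_s > 432 → 1077

NULL, 1713, 1611, 1485, 330, NULL, 61, 1464, 381, 326, 1197, 51, 1077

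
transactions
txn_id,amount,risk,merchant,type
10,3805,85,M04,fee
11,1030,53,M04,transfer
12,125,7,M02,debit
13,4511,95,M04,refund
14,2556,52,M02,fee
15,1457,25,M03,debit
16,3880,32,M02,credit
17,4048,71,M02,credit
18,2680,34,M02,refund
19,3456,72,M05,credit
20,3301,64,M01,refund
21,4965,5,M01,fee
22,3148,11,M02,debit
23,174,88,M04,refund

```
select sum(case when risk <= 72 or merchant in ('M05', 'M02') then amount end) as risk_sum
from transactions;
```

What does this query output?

txn_id=10: ✗
txn_id=11: ✓ → 1030
txn_id=12: ✓ → 125
txn_id=13: ✗
txn_id=14: ✓ → 2556
txn_id=15: ✓ → 1457
txn_id=16: ✓ → 3880
txn_id=17: ✓ → 4048
txn_id=18: ✓ → 2680
txn_id=19: ✓ → 3456
txn_id=20: ✓ → 3301
txn_id=21: ✓ → 4965
txn_id=22: ✓ → 3148
txn_id=23: ✗
risk_sum = 1030 + 125 + 2556 + 1457 + 3880 + 4048 + 2680 + 3456 + 3301 + 4965 + 3148 = 30646

30646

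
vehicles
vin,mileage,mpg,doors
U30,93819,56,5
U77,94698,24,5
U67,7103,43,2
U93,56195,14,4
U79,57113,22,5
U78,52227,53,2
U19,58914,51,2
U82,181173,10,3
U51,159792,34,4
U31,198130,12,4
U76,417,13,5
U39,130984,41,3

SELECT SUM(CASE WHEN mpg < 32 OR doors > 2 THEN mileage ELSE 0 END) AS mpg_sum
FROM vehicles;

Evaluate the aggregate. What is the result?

vin=U30: ✓ → 93819
vin=U77: ✓ → 94698
vin=U67: ✗
vin=U93: ✓ → 56195
vin=U79: ✓ → 57113
vin=U78: ✗
vin=U19: ✗
vin=U82: ✓ → 181173
vin=U51: ✓ → 159792
vin=U31: ✓ → 198130
vin=U76: ✓ → 417
vin=U39: ✓ → 130984
mpg_sum = 93819 + 94698 + 56195 + 57113 + 181173 + 159792 + 198130 + 417 + 130984 = 972321

972321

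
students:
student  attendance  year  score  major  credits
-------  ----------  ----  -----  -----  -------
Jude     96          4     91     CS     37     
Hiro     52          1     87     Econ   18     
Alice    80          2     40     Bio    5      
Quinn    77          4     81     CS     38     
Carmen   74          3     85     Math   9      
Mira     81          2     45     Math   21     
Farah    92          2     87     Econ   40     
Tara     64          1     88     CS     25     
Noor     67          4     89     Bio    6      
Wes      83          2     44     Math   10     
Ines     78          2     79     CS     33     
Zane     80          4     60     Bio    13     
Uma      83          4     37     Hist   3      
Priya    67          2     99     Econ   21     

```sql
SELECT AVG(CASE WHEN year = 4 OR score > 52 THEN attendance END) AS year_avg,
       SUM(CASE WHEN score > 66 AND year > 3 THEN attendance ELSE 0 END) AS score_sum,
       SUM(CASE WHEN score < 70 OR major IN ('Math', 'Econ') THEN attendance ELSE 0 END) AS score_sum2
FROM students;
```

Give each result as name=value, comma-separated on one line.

[year_avg: year = 4 OR score > 52]
student=Jude: ✓ → 96
student=Hiro: ✓ → 52
student=Alice: ✗
student=Quinn: ✓ → 77
student=Carmen: ✓ → 74
student=Mira: ✗
student=Farah: ✓ → 92
student=Tara: ✓ → 64
student=Noor: ✓ → 67
student=Wes: ✗
student=Ines: ✓ → 78
student=Zane: ✓ → 80
student=Uma: ✓ → 83
student=Priya: ✓ → 67
year_avg = (96 + 52 + 77 + 74 + 92 + 64 + 67 + 78 + 80 + 83 + 67) / 11 = 75.4545454545
—
[score_sum: score > 66 AND year > 3]
student=Jude: ✓ → 96
student=Hiro: ✗
student=Alice: ✗
student=Quinn: ✓ → 77
student=Carmen: ✗
student=Mira: ✗
student=Farah: ✗
student=Tara: ✗
student=Noor: ✓ → 67
student=Wes: ✗
student=Ines: ✗
student=Zane: ✗
student=Uma: ✗
student=Priya: ✗
score_sum = 96 + 77 + 67 = 240
—
[score_sum2: score < 70 OR major IN ('Math', 'Econ')]
student=Jude: ✗
student=Hiro: ✓ → 52
student=Alice: ✓ → 80
student=Quinn: ✗
student=Carmen: ✓ → 74
student=Mira: ✓ → 81
student=Farah: ✓ → 92
student=Tara: ✗
student=Noor: ✗
student=Wes: ✓ → 83
student=Ines: ✗
student=Zane: ✓ → 80
student=Uma: ✓ → 83
student=Priya: ✓ → 67
score_sum2 = 52 + 80 + 74 + 81 + 92 + 83 + 80 + 83 + 67 = 692

year_avg=75.4545454545, score_sum=240, score_sum2=692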